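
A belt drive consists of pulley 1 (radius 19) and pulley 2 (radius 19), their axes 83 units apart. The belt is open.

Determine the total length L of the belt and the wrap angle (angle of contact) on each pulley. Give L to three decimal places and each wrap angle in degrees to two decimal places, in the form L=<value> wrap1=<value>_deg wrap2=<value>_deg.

open belt: β = asin((r2−r1)/C) = asin(0/83) = 0.0000°
wrap1 = π − 2β = 180.0000°
wrap2 = π + 2β = 180.0000°
tangent length = C·cosβ = 83.0000
L = r1·wrap1 + r2·wrap2 + 2·C·cosβ = 19·3.1416 + 19·3.1416 + 2·83.0000 = 285.3805

L=285.381 wrap1=180.00_deg wrap2=180.00_deg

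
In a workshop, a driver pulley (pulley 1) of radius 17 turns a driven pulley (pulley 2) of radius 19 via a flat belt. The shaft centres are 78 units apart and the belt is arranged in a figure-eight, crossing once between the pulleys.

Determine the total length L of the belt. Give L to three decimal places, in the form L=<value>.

crossed belt: β = asin((r1+r2)/C) = asin(36/78) = 27.4864°
wrap1 = wrap2 = π + 2β = 234.9729°
tangent length = C·cosβ = 69.1954
L = (r1+r2)·wrap + 2·C·cosβ = 36·4.1010 + 2·69.1954 = 286.0285

L=286.029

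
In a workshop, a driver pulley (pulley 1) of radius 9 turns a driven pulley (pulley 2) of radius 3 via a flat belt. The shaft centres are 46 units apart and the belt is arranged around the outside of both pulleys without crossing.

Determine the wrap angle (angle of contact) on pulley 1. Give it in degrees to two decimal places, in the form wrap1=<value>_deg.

open belt: β = asin((r2−r1)/C) = asin(-6/46) = -7.4947°
wrap1 = π − 2β = 194.9894°
wrap2 = π + 2β = 165.0106°

wrap1=194.99_deg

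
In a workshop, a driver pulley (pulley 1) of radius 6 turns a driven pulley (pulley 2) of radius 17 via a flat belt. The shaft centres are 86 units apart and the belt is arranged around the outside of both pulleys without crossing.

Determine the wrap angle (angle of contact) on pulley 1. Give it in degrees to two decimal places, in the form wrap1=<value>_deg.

wrap1=165.30_deg

open belt: β = asin((r2−r1)/C) = asin(11/86) = 7.3487°
wrap1 = π − 2β = 165.3027°
wrap2 = π + 2β = 194.6973°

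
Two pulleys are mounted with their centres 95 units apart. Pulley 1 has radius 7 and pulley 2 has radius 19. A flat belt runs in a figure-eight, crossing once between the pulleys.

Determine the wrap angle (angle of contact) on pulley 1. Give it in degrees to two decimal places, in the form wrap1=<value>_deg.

crossed belt: β = asin((r1+r2)/C) = asin(26/95) = 15.8836°
wrap1 = wrap2 = π + 2β = 211.7672°

wrap1=211.77_deg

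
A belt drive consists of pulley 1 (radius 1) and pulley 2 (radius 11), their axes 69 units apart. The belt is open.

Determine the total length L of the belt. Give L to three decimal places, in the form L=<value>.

open belt: β = asin((r2−r1)/C) = asin(10/69) = 8.3331°
wrap1 = π − 2β = 163.3338°
wrap2 = π + 2β = 196.6662°
tangent length = C·cosβ = 68.2715
L = r1·wrap1 + r2·wrap2 + 2·C·cosβ = 1·2.8507 + 11·3.4325 + 2·68.2715 = 177.1509

L=177.151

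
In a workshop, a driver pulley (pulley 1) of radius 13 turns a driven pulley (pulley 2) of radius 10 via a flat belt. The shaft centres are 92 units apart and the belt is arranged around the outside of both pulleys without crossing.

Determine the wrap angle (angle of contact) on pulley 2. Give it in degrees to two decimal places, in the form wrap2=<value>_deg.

wrap2=176.26_deg

open belt: β = asin((r2−r1)/C) = asin(-3/92) = -1.8687°
wrap1 = π − 2β = 183.7373°
wrap2 = π + 2β = 176.2627°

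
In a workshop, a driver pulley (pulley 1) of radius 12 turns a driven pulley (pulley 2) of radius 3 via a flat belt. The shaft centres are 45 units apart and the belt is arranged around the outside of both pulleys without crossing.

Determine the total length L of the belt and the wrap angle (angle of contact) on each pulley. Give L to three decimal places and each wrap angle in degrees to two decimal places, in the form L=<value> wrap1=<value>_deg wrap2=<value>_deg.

open belt: β = asin((r2−r1)/C) = asin(-9/45) = -11.5370°
wrap1 = π − 2β = 203.0739°
wrap2 = π + 2β = 156.9261°
tangent length = C·cosβ = 44.0908
L = r1·wrap1 + r2·wrap2 + 2·C·cosβ = 12·3.5443 + 3·2.7389 + 2·44.0908 = 138.9300

L=138.930 wrap1=203.07_deg wrap2=156.93_deg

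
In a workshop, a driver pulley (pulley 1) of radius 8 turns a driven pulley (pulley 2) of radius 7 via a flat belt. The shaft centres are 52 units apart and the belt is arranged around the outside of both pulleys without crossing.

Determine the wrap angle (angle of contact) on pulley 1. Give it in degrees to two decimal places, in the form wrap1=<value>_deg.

wrap1=182.20_deg

open belt: β = asin((r2−r1)/C) = asin(-1/52) = -1.1019°
wrap1 = π − 2β = 182.2038°
wrap2 = π + 2β = 177.7962°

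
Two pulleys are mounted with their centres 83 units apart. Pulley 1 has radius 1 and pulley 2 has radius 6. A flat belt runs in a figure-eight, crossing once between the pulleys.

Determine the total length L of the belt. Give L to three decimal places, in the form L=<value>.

L=188.582

crossed belt: β = asin((r1+r2)/C) = asin(7/83) = 4.8379°
wrap1 = wrap2 = π + 2β = 189.6758°
tangent length = C·cosβ = 82.7043
L = (r1+r2)·wrap + 2·C·cosβ = 7·3.3105 + 2·82.7043 = 188.5819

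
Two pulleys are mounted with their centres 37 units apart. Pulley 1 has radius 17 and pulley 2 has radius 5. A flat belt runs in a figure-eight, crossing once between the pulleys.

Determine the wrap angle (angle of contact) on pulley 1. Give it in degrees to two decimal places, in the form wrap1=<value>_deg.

wrap1=252.97_deg

crossed belt: β = asin((r1+r2)/C) = asin(22/37) = 36.4837°
wrap1 = wrap2 = π + 2β = 252.9675°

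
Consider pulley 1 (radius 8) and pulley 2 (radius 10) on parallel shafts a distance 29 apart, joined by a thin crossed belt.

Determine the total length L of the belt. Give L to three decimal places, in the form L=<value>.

L=126.130

crossed belt: β = asin((r1+r2)/C) = asin(18/29) = 38.3665°
wrap1 = wrap2 = π + 2β = 256.7330°
tangent length = C·cosβ = 22.7376
L = (r1+r2)·wrap + 2·C·cosβ = 18·4.4808 + 2·22.7376 = 126.1303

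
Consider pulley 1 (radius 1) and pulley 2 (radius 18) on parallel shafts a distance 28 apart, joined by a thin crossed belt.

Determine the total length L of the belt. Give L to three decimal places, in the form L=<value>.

L=129.165

crossed belt: β = asin((r1+r2)/C) = asin(19/28) = 42.7321°
wrap1 = wrap2 = π + 2β = 265.4642°
tangent length = C·cosβ = 20.5670
L = (r1+r2)·wrap + 2·C·cosβ = 19·4.6332 + 2·20.5670 = 129.1652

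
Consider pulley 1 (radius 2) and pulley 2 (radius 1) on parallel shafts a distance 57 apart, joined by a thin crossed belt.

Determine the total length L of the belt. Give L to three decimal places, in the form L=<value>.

L=123.583

crossed belt: β = asin((r1+r2)/C) = asin(3/57) = 3.0170°
wrap1 = wrap2 = π + 2β = 186.0339°
tangent length = C·cosβ = 56.9210
L = (r1+r2)·wrap + 2·C·cosβ = 3·3.2469 + 2·56.9210 = 123.5827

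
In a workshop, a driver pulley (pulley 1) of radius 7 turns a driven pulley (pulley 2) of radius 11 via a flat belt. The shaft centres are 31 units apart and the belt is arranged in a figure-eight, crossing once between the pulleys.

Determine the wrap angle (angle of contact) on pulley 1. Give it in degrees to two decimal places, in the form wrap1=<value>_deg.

crossed belt: β = asin((r1+r2)/C) = asin(18/31) = 35.4959°
wrap1 = wrap2 = π + 2β = 250.9919°

wrap1=250.99_deg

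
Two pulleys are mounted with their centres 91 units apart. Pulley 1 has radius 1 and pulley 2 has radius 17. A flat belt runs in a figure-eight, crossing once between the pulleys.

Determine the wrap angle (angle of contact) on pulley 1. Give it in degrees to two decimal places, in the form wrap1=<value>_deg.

crossed belt: β = asin((r1+r2)/C) = asin(18/91) = 11.4085°
wrap1 = wrap2 = π + 2β = 202.8169°

wrap1=202.82_deg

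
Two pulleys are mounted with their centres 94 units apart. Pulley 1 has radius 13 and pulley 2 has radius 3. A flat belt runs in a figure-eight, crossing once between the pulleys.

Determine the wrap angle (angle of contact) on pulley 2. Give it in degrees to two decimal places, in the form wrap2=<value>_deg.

crossed belt: β = asin((r1+r2)/C) = asin(16/94) = 9.8002°
wrap1 = wrap2 = π + 2β = 199.6004°

wrap2=199.60_deg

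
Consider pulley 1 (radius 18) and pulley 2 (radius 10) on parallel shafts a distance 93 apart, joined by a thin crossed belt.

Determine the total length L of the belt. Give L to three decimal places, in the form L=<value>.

L=282.460

crossed belt: β = asin((r1+r2)/C) = asin(28/93) = 17.5222°
wrap1 = wrap2 = π + 2β = 215.0444°
tangent length = C·cosβ = 88.6848
L = (r1+r2)·wrap + 2·C·cosβ = 28·3.7532 + 2·88.6848 = 282.4602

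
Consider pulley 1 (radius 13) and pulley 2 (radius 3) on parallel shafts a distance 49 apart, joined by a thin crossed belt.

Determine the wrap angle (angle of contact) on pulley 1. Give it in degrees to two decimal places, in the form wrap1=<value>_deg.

wrap1=218.12_deg

crossed belt: β = asin((r1+r2)/C) = asin(16/49) = 19.0583°
wrap1 = wrap2 = π + 2β = 218.1167°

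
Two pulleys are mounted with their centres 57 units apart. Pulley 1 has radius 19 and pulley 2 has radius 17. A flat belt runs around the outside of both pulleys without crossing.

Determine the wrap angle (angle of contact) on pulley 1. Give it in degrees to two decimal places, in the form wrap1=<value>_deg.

wrap1=184.02_deg

open belt: β = asin((r2−r1)/C) = asin(-2/57) = -2.0108°
wrap1 = π − 2β = 184.0216°
wrap2 = π + 2β = 175.9784°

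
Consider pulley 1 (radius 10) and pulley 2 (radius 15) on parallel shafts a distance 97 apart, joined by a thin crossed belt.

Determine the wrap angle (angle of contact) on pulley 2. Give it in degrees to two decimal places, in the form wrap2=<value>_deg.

wrap2=209.87_deg

crossed belt: β = asin((r1+r2)/C) = asin(25/97) = 14.9355°
wrap1 = wrap2 = π + 2β = 209.8711°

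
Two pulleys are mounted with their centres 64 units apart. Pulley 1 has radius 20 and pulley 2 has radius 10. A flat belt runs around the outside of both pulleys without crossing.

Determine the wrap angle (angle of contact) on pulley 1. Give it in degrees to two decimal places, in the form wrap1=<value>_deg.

wrap1=197.98_deg

open belt: β = asin((r2−r1)/C) = asin(-10/64) = -8.9893°
wrap1 = π − 2β = 197.9786°
wrap2 = π + 2β = 162.0214°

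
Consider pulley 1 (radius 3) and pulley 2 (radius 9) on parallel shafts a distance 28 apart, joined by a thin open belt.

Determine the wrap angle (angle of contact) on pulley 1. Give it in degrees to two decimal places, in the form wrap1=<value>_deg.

wrap1=155.25_deg

open belt: β = asin((r2−r1)/C) = asin(6/28) = 12.3736°
wrap1 = π − 2β = 155.2527°
wrap2 = π + 2β = 204.7473°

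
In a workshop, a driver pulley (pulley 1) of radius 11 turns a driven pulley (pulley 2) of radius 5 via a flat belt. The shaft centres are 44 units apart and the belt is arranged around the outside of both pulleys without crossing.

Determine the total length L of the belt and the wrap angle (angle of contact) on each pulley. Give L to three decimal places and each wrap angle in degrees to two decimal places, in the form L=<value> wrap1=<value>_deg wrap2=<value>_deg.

L=139.085 wrap1=195.67_deg wrap2=164.33_deg

open belt: β = asin((r2−r1)/C) = asin(-6/44) = -7.8375°
wrap1 = π − 2β = 195.6750°
wrap2 = π + 2β = 164.3250°
tangent length = C·cosβ = 43.5890
L = r1·wrap1 + r2·wrap2 + 2·C·cosβ = 11·3.4152 + 5·2.8680 + 2·43.5890 = 139.0849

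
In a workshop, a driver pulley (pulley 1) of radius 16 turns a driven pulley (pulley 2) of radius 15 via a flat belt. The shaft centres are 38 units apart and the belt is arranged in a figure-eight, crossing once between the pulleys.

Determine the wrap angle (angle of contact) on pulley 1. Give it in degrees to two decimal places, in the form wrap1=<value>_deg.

crossed belt: β = asin((r1+r2)/C) = asin(31/38) = 54.6655°
wrap1 = wrap2 = π + 2β = 289.3310°

wrap1=289.33_deg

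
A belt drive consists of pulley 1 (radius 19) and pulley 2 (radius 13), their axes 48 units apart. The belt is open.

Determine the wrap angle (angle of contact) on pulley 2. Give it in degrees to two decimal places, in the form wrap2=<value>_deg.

open belt: β = asin((r2−r1)/C) = asin(-6/48) = -7.1808°
wrap1 = π − 2β = 194.3615°
wrap2 = π + 2β = 165.6385°

wrap2=165.64_deg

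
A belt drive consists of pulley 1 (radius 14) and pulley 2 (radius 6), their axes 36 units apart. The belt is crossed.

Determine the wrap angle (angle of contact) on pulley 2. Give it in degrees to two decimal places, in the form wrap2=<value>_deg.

wrap2=247.50_deg

crossed belt: β = asin((r1+r2)/C) = asin(20/36) = 33.7490°
wrap1 = wrap2 = π + 2β = 247.4980°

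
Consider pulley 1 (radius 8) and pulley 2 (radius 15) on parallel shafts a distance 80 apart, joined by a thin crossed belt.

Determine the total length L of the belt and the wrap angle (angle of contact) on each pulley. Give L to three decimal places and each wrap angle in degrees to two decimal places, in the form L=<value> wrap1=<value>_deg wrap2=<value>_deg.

crossed belt: β = asin((r1+r2)/C) = asin(23/80) = 16.7083°
wrap1 = wrap2 = π + 2β = 213.4167°
tangent length = C·cosβ = 76.6225
L = (r1+r2)·wrap + 2·C·cosβ = 23·3.7248 + 2·76.6225 = 238.9159

L=238.916 wrap1=213.42_deg wrap2=213.42_deg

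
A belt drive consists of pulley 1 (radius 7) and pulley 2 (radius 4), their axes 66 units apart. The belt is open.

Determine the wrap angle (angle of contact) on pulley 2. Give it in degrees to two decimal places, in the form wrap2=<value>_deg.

wrap2=174.79_deg

open belt: β = asin((r2−r1)/C) = asin(-3/66) = -2.6053°
wrap1 = π − 2β = 185.2105°
wrap2 = π + 2β = 174.7895°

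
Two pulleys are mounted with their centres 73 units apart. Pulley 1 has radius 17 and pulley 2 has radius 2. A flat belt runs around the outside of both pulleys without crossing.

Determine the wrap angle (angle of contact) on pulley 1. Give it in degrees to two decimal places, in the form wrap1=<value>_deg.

wrap1=203.72_deg

open belt: β = asin((r2−r1)/C) = asin(-15/73) = -11.8576°
wrap1 = π − 2β = 203.7151°
wrap2 = π + 2β = 156.2849°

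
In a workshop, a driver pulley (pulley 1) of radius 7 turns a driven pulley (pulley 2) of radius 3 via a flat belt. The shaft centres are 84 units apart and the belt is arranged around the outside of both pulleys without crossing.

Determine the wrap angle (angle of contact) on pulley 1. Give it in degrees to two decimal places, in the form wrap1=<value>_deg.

open belt: β = asin((r2−r1)/C) = asin(-4/84) = -2.7294°
wrap1 = π − 2β = 185.4588°
wrap2 = π + 2β = 174.5412°

wrap1=185.46_deg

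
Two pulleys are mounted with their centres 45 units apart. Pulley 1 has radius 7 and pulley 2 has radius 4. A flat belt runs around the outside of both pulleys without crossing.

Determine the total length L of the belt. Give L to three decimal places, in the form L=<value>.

L=124.758

open belt: β = asin((r2−r1)/C) = asin(-3/45) = -3.8226°
wrap1 = π − 2β = 187.6451°
wrap2 = π + 2β = 172.3549°
tangent length = C·cosβ = 44.8999
L = r1·wrap1 + r2·wrap2 + 2·C·cosβ = 7·3.2750 + 4·3.0082 + 2·44.8999 = 124.7576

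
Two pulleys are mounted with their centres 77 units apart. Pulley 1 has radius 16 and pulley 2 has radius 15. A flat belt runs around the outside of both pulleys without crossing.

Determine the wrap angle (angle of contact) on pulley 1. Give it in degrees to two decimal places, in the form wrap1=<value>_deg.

open belt: β = asin((r2−r1)/C) = asin(-1/77) = -0.7441°
wrap1 = π − 2β = 181.4882°
wrap2 = π + 2β = 178.5118°

wrap1=181.49_deg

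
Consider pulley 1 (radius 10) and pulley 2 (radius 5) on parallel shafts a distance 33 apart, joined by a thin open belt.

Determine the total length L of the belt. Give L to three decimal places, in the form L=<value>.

open belt: β = asin((r2−r1)/C) = asin(-5/33) = -8.7147°
wrap1 = π − 2β = 197.4295°
wrap2 = π + 2β = 162.5705°
tangent length = C·cosβ = 32.6190
L = r1·wrap1 + r2·wrap2 + 2·C·cosβ = 10·3.4458 + 5·2.8374 + 2·32.6190 = 113.8829

L=113.883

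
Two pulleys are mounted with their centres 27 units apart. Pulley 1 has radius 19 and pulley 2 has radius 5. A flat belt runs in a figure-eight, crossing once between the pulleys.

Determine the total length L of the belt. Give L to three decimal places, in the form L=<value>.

L=152.693

crossed belt: β = asin((r1+r2)/C) = asin(24/27) = 62.7340°
wrap1 = wrap2 = π + 2β = 305.4679°
tangent length = C·cosβ = 12.3693
L = (r1+r2)·wrap + 2·C·cosβ = 24·5.3314 + 2·12.3693 = 152.6927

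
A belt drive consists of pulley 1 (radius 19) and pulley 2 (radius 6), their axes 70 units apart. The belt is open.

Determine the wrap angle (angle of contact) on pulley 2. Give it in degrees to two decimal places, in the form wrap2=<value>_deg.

wrap2=158.59_deg

open belt: β = asin((r2−r1)/C) = asin(-13/70) = -10.7028°
wrap1 = π − 2β = 201.4056°
wrap2 = π + 2β = 158.5944°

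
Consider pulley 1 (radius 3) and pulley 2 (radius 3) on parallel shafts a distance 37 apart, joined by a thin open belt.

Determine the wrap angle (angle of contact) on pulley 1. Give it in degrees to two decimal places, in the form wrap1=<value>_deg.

open belt: β = asin((r2−r1)/C) = asin(0/37) = 0.0000°
wrap1 = π − 2β = 180.0000°
wrap2 = π + 2β = 180.0000°

wrap1=180.00_deg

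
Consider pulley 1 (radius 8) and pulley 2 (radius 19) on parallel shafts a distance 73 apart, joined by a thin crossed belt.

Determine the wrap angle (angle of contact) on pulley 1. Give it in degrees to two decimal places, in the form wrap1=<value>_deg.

crossed belt: β = asin((r1+r2)/C) = asin(27/73) = 21.7072°
wrap1 = wrap2 = π + 2β = 223.4143°

wrap1=223.41_deg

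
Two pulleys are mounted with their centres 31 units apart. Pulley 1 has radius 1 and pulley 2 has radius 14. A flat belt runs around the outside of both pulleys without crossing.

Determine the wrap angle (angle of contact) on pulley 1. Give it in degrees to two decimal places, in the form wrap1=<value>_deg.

open belt: β = asin((r2−r1)/C) = asin(13/31) = 24.7939°
wrap1 = π − 2β = 130.4123°
wrap2 = π + 2β = 229.5877°

wrap1=130.41_deg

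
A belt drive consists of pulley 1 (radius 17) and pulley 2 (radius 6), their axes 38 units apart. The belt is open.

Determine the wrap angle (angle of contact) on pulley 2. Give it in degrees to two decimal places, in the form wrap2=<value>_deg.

wrap2=146.35_deg

open belt: β = asin((r2−r1)/C) = asin(-11/38) = -16.8264°
wrap1 = π − 2β = 213.6529°
wrap2 = π + 2β = 146.3471°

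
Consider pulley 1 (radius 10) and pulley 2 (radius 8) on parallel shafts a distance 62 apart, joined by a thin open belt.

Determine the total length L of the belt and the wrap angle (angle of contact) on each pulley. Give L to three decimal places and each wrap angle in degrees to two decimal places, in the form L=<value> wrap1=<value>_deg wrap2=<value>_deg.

open belt: β = asin((r2−r1)/C) = asin(-2/62) = -1.8486°
wrap1 = π − 2β = 183.6971°
wrap2 = π + 2β = 176.3029°
tangent length = C·cosβ = 61.9677
L = r1·wrap1 + r2·wrap2 + 2·C·cosβ = 10·3.2061 + 8·3.0771 + 2·61.9677 = 180.6132

L=180.613 wrap1=183.70_deg wrap2=176.30_deg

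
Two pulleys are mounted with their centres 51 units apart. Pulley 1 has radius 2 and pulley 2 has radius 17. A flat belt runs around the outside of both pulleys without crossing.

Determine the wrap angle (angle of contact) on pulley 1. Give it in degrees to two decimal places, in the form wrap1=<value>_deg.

wrap1=145.79_deg

open belt: β = asin((r2−r1)/C) = asin(15/51) = 17.1046°
wrap1 = π − 2β = 145.7907°
wrap2 = π + 2β = 214.2093°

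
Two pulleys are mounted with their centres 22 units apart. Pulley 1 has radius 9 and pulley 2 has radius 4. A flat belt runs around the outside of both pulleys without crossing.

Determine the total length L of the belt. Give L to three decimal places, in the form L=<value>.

L=85.982

open belt: β = asin((r2−r1)/C) = asin(-5/22) = -13.1366°
wrap1 = π − 2β = 206.2731°
wrap2 = π + 2β = 153.7269°
tangent length = C·cosβ = 21.4243
L = r1·wrap1 + r2·wrap2 + 2·C·cosβ = 9·3.6001 + 4·2.6830 + 2·21.4243 = 85.9820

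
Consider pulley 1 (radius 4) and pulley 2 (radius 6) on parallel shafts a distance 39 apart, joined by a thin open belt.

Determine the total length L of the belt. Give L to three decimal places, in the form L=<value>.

open belt: β = asin((r2−r1)/C) = asin(2/39) = 2.9395°
wrap1 = π − 2β = 174.1209°
wrap2 = π + 2β = 185.8791°
tangent length = C·cosβ = 38.9487
L = r1·wrap1 + r2·wrap2 + 2·C·cosβ = 4·3.0390 + 6·3.2442 + 2·38.9487 = 109.5185

L=109.519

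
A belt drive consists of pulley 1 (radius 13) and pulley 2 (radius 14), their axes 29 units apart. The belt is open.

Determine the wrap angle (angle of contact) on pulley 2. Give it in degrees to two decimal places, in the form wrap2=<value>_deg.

open belt: β = asin((r2−r1)/C) = asin(1/29) = 1.9761°
wrap1 = π − 2β = 176.0478°
wrap2 = π + 2β = 183.9522°

wrap2=183.95_deg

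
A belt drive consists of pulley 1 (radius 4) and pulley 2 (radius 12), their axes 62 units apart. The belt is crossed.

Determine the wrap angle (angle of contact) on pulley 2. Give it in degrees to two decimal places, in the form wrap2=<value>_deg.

wrap2=209.91_deg

crossed belt: β = asin((r1+r2)/C) = asin(16/62) = 14.9552°
wrap1 = wrap2 = π + 2β = 209.9105°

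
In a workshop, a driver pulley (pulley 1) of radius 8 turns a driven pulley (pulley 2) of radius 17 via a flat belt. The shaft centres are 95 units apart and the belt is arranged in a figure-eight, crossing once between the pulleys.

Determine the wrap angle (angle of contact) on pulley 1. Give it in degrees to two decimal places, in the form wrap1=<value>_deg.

wrap1=210.52_deg

crossed belt: β = asin((r1+r2)/C) = asin(25/95) = 15.2575°
wrap1 = wrap2 = π + 2β = 210.5150°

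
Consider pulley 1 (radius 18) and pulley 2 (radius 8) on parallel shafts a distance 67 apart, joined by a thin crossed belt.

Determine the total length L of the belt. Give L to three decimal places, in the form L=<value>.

L=225.904

crossed belt: β = asin((r1+r2)/C) = asin(26/67) = 22.8338°
wrap1 = wrap2 = π + 2β = 225.6676°
tangent length = C·cosβ = 61.7495
L = (r1+r2)·wrap + 2·C·cosβ = 26·3.9386 + 2·61.7495 = 225.9037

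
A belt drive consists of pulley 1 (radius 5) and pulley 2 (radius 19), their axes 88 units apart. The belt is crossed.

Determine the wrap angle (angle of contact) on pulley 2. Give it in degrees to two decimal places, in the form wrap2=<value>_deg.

wrap2=211.65_deg

crossed belt: β = asin((r1+r2)/C) = asin(24/88) = 15.8266°
wrap1 = wrap2 = π + 2β = 211.6532°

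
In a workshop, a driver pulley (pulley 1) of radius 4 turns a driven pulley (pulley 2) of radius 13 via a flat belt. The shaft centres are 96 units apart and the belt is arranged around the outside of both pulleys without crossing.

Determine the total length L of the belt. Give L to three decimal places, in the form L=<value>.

open belt: β = asin((r2−r1)/C) = asin(9/96) = 5.3794°
wrap1 = π − 2β = 169.2412°
wrap2 = π + 2β = 190.7588°
tangent length = C·cosβ = 95.5772
L = r1·wrap1 + r2·wrap2 + 2·C·cosβ = 4·2.9538 + 13·3.3294 + 2·95.5772 = 246.2514

L=246.251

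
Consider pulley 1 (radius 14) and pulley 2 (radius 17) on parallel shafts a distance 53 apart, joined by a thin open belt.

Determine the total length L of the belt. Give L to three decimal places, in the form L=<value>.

L=203.559

open belt: β = asin((r2−r1)/C) = asin(3/53) = 3.2449°
wrap1 = π − 2β = 173.5102°
wrap2 = π + 2β = 186.4898°
tangent length = C·cosβ = 52.9150
L = r1·wrap1 + r2·wrap2 + 2·C·cosβ = 14·3.0283 + 17·3.2549 + 2·52.9150 = 203.5592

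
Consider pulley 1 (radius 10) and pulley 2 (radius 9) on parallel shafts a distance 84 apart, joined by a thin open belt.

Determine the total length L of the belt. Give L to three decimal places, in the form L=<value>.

L=227.702

open belt: β = asin((r2−r1)/C) = asin(-1/84) = -0.6821°
wrap1 = π − 2β = 181.3642°
wrap2 = π + 2β = 178.6358°
tangent length = C·cosβ = 83.9940
L = r1·wrap1 + r2·wrap2 + 2·C·cosβ = 10·3.1654 + 9·3.1178 + 2·83.9940 = 227.7022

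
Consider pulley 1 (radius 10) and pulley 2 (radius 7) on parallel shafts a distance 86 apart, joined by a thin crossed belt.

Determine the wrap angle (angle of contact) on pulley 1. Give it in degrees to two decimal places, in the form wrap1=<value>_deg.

crossed belt: β = asin((r1+r2)/C) = asin(17/86) = 11.4010°
wrap1 = wrap2 = π + 2β = 202.8020°

wrap1=202.80_deg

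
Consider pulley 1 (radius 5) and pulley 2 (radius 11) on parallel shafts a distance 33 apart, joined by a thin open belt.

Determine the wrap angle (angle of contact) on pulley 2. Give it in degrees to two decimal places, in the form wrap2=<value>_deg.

wrap2=200.95_deg

open belt: β = asin((r2−r1)/C) = asin(6/33) = 10.4757°
wrap1 = π − 2β = 159.0486°
wrap2 = π + 2β = 200.9514°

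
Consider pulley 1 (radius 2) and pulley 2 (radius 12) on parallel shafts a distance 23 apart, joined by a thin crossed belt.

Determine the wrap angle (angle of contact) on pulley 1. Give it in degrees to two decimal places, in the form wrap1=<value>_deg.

crossed belt: β = asin((r1+r2)/C) = asin(14/23) = 37.4952°
wrap1 = wrap2 = π + 2β = 254.9905°

wrap1=254.99_deg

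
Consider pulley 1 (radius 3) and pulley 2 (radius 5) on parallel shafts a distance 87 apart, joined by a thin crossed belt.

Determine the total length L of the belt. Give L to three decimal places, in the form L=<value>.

L=199.869

crossed belt: β = asin((r1+r2)/C) = asin(8/87) = 5.2760°
wrap1 = wrap2 = π + 2β = 190.5521°
tangent length = C·cosβ = 86.6314
L = (r1+r2)·wrap + 2·C·cosβ = 8·3.3258 + 2·86.6314 = 199.8689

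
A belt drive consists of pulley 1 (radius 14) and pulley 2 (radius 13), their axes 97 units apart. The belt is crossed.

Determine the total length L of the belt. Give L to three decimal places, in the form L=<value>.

crossed belt: β = asin((r1+r2)/C) = asin(27/97) = 16.1618°
wrap1 = wrap2 = π + 2β = 212.3236°
tangent length = C·cosβ = 93.1665
L = (r1+r2)·wrap + 2·C·cosβ = 27·3.7057 + 2·93.1665 = 286.3882

L=286.388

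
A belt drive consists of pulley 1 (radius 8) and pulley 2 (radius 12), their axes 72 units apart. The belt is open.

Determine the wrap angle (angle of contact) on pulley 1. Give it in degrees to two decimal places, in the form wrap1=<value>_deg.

wrap1=173.63_deg

open belt: β = asin((r2−r1)/C) = asin(4/72) = 3.1847°
wrap1 = π − 2β = 173.6305°
wrap2 = π + 2β = 186.3695°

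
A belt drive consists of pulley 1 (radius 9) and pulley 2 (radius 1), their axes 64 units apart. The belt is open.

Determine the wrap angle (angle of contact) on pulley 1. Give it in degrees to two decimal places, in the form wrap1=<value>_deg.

open belt: β = asin((r2−r1)/C) = asin(-8/64) = -7.1808°
wrap1 = π − 2β = 194.3615°
wrap2 = π + 2β = 165.6385°

wrap1=194.36_deg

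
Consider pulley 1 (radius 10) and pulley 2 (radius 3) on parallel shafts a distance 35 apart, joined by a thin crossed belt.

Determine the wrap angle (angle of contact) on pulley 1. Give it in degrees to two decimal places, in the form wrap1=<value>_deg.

crossed belt: β = asin((r1+r2)/C) = asin(13/35) = 21.8037°
wrap1 = wrap2 = π + 2β = 223.6075°

wrap1=223.61_deg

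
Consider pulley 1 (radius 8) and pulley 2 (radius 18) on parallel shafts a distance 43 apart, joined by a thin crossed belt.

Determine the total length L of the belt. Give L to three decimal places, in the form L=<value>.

L=183.945

crossed belt: β = asin((r1+r2)/C) = asin(26/43) = 37.2037°
wrap1 = wrap2 = π + 2β = 254.4075°
tangent length = C·cosβ = 34.2491
L = (r1+r2)·wrap + 2·C·cosβ = 26·4.4402 + 2·34.2491 = 183.9446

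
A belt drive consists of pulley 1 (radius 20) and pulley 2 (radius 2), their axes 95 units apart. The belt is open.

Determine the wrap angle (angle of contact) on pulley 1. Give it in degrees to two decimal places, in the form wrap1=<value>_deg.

wrap1=201.84_deg

open belt: β = asin((r2−r1)/C) = asin(-18/95) = -10.9221°
wrap1 = π − 2β = 201.8441°
wrap2 = π + 2β = 158.1559°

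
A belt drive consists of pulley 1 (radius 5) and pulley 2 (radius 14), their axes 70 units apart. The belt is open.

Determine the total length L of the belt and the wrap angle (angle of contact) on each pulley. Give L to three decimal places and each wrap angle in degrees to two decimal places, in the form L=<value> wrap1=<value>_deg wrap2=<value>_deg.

L=200.849 wrap1=165.23_deg wrap2=194.77_deg

open belt: β = asin((r2−r1)/C) = asin(9/70) = 7.3870°
wrap1 = π − 2β = 165.2259°
wrap2 = π + 2β = 194.7741°
tangent length = C·cosβ = 69.4190
L = r1·wrap1 + r2·wrap2 + 2·C·cosβ = 5·2.8837 + 14·3.3994 + 2·69.4190 = 200.8490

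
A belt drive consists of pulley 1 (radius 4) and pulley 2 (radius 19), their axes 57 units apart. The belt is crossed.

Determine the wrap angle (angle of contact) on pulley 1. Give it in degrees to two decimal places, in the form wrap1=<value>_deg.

crossed belt: β = asin((r1+r2)/C) = asin(23/57) = 23.7977°
wrap1 = wrap2 = π + 2β = 227.5954°

wrap1=227.60_deg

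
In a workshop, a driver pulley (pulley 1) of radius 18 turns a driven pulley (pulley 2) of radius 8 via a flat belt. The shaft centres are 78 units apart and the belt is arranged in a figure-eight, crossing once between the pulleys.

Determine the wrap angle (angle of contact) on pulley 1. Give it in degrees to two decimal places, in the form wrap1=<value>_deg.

crossed belt: β = asin((r1+r2)/C) = asin(26/78) = 19.4712°
wrap1 = wrap2 = π + 2β = 218.9424°

wrap1=218.94_deg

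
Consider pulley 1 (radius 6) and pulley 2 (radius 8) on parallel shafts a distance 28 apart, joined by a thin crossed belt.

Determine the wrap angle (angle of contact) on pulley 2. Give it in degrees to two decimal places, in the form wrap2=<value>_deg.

crossed belt: β = asin((r1+r2)/C) = asin(14/28) = 30.0000°
wrap1 = wrap2 = π + 2β = 240.0000°

wrap2=240.00_deg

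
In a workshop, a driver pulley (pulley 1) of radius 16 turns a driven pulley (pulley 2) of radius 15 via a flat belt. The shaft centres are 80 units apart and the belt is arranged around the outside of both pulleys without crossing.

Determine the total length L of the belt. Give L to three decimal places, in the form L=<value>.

open belt: β = asin((r2−r1)/C) = asin(-1/80) = -0.7162°
wrap1 = π − 2β = 181.4324°
wrap2 = π + 2β = 178.5676°
tangent length = C·cosβ = 79.9937
L = r1·wrap1 + r2·wrap2 + 2·C·cosβ = 16·3.1666 + 15·3.1166 + 2·79.9937 = 257.4019

L=257.402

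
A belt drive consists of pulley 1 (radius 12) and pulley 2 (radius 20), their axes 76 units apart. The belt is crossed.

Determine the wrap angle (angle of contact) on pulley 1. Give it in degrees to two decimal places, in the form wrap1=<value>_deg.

wrap1=229.80_deg

crossed belt: β = asin((r1+r2)/C) = asin(32/76) = 24.9011°
wrap1 = wrap2 = π + 2β = 229.8021°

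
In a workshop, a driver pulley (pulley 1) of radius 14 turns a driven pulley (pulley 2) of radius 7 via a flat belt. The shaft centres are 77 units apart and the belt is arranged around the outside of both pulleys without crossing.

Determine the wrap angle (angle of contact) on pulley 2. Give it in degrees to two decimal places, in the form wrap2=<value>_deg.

wrap2=169.57_deg

open belt: β = asin((r2−r1)/C) = asin(-7/77) = -5.2159°
wrap1 = π − 2β = 190.4318°
wrap2 = π + 2β = 169.5682°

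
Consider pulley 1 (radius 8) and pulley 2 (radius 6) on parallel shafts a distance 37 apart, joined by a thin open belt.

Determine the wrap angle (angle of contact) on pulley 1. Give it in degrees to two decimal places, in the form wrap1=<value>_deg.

wrap1=186.20_deg

open belt: β = asin((r2−r1)/C) = asin(-2/37) = -3.0986°
wrap1 = π − 2β = 186.1972°
wrap2 = π + 2β = 173.8028°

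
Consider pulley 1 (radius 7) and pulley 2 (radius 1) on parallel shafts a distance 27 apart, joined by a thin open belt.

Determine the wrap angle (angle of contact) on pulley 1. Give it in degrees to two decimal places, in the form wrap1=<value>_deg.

open belt: β = asin((r2−r1)/C) = asin(-6/27) = -12.8396°
wrap1 = π − 2β = 205.6792°
wrap2 = π + 2β = 154.3208°

wrap1=205.68_deg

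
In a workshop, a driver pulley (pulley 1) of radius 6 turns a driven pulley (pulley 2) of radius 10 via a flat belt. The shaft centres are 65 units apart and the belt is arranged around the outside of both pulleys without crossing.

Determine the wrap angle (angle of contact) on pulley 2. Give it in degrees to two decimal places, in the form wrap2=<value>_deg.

wrap2=187.06_deg

open belt: β = asin((r2−r1)/C) = asin(4/65) = 3.5281°
wrap1 = π − 2β = 172.9438°
wrap2 = π + 2β = 187.0562°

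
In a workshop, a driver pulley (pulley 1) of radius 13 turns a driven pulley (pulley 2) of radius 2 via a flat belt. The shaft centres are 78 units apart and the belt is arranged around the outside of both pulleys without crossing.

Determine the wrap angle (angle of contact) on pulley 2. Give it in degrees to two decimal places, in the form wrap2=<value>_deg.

open belt: β = asin((r2−r1)/C) = asin(-11/78) = -8.1072°
wrap1 = π − 2β = 196.2144°
wrap2 = π + 2β = 163.7856°

wrap2=163.79_deg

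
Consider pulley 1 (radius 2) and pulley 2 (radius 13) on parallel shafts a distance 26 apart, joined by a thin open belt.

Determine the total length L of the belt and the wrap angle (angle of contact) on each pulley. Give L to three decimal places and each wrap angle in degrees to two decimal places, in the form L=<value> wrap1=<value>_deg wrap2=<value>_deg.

open belt: β = asin((r2−r1)/C) = asin(11/26) = 25.0290°
wrap1 = π − 2β = 129.9420°
wrap2 = π + 2β = 230.0580°
tangent length = C·cosβ = 23.5584
L = r1·wrap1 + r2·wrap2 + 2·C·cosβ = 2·2.2679 + 13·4.0153 + 2·23.5584 = 103.8512

L=103.851 wrap1=129.94_deg wrap2=230.06_deg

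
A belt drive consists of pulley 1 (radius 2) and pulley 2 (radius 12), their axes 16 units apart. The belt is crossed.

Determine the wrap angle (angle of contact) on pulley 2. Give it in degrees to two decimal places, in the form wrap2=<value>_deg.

crossed belt: β = asin((r1+r2)/C) = asin(14/16) = 61.0450°
wrap1 = wrap2 = π + 2β = 302.0900°

wrap2=302.09_deg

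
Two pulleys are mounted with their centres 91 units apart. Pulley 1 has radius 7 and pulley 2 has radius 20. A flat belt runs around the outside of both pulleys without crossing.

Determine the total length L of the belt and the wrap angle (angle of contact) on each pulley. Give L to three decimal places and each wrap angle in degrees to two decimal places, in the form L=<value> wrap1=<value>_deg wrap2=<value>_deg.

open belt: β = asin((r2−r1)/C) = asin(13/91) = 8.2132°
wrap1 = π − 2β = 163.5736°
wrap2 = π + 2β = 196.4264°
tangent length = C·cosβ = 90.0666
L = r1·wrap1 + r2·wrap2 + 2·C·cosβ = 7·2.8549 + 20·3.4283 + 2·90.0666 = 268.6833

L=268.683 wrap1=163.57_deg wrap2=196.43_deg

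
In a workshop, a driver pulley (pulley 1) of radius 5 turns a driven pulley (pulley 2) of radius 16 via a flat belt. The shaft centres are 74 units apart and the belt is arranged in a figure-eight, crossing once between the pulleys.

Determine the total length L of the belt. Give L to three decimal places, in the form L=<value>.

L=219.974

crossed belt: β = asin((r1+r2)/C) = asin(21/74) = 16.4862°
wrap1 = wrap2 = π + 2β = 212.9723°
tangent length = C·cosβ = 70.9577
L = (r1+r2)·wrap + 2·C·cosβ = 21·3.7171 + 2·70.9577 = 219.9739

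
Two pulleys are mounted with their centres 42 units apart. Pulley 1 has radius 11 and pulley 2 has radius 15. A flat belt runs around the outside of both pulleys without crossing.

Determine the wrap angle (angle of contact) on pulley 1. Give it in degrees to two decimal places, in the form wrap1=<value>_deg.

open belt: β = asin((r2−r1)/C) = asin(4/42) = 5.4650°
wrap1 = π − 2β = 169.0700°
wrap2 = π + 2β = 190.9300°

wrap1=169.07_deg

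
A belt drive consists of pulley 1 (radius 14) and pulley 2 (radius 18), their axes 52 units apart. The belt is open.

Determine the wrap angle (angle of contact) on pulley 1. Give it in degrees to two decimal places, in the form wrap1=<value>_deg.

open belt: β = asin((r2−r1)/C) = asin(4/52) = 4.4117°
wrap1 = π − 2β = 171.1765°
wrap2 = π + 2β = 188.8235°

wrap1=171.18_deg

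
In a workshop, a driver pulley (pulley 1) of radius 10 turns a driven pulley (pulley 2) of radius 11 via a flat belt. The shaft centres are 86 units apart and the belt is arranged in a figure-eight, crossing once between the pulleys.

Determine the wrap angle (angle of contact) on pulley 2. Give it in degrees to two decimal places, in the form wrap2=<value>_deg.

wrap2=208.27_deg

crossed belt: β = asin((r1+r2)/C) = asin(21/86) = 14.1337°
wrap1 = wrap2 = π + 2β = 208.2675°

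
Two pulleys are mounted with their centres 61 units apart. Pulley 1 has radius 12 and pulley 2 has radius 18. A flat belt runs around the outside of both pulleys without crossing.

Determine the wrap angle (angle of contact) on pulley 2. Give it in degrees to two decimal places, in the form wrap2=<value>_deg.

open belt: β = asin((r2−r1)/C) = asin(6/61) = 5.6448°
wrap1 = π − 2β = 168.7104°
wrap2 = π + 2β = 191.2896°

wrap2=191.29_deg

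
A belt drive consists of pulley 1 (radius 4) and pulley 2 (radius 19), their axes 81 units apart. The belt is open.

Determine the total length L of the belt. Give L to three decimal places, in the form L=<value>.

L=237.042

open belt: β = asin((r2−r1)/C) = asin(15/81) = 10.6719°
wrap1 = π − 2β = 158.6561°
wrap2 = π + 2β = 201.3439°
tangent length = C·cosβ = 79.5990
L = r1·wrap1 + r2·wrap2 + 2·C·cosβ = 4·2.7691 + 19·3.5141 + 2·79.5990 = 237.0424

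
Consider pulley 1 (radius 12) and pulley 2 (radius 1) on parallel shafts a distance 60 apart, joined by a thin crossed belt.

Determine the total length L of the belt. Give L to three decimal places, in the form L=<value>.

L=163.669

crossed belt: β = asin((r1+r2)/C) = asin(13/60) = 12.5133°
wrap1 = wrap2 = π + 2β = 205.0267°
tangent length = C·cosβ = 58.5747
L = (r1+r2)·wrap + 2·C·cosβ = 13·3.5784 + 2·58.5747 = 163.6685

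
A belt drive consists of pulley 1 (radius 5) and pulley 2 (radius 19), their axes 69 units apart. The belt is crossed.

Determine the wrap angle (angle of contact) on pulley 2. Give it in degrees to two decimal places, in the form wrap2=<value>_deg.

wrap2=220.71_deg

crossed belt: β = asin((r1+r2)/C) = asin(24/69) = 20.3544°
wrap1 = wrap2 = π + 2β = 220.7088°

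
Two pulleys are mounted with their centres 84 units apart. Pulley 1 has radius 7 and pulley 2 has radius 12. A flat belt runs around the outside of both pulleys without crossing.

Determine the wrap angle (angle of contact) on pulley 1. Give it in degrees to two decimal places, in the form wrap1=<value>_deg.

open belt: β = asin((r2−r1)/C) = asin(5/84) = 3.4125°
wrap1 = π − 2β = 173.1750°
wrap2 = π + 2β = 186.8250°

wrap1=173.18_deg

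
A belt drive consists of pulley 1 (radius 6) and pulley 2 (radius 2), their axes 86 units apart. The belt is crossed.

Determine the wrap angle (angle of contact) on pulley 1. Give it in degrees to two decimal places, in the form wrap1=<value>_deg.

wrap1=190.68_deg

crossed belt: β = asin((r1+r2)/C) = asin(8/86) = 5.3376°
wrap1 = wrap2 = π + 2β = 190.6751°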